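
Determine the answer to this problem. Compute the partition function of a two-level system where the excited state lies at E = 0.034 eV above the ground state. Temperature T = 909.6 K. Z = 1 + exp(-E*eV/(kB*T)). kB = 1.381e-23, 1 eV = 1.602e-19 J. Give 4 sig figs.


Step 1: Compute beta*E = E*eV/(kB*T) = 0.034*1.602e-19/(1.381e-23*909.6) = 0.4336
Step 2: exp(-beta*E) = exp(-0.4336) = 0.6482
Step 3: Z = 1 + 0.6482 = 1.648

1.648


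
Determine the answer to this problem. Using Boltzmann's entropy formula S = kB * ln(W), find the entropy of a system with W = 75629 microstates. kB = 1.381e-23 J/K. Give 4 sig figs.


Step 1: ln(W) = ln(75629) = 11.23
Step 2: S = kB * ln(W) = 1.381e-23 * 11.23
Step 3: S = 1.551e-22 J/K

1.551e-22


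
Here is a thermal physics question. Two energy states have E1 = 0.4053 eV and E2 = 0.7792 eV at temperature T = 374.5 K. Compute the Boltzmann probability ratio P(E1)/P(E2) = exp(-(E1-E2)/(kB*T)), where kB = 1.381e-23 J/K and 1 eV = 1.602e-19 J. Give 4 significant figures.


Step 1: Compute energy difference dE = E1 - E2 = 0.4053 - 0.7792 = -0.3739 eV
Step 2: Convert to Joules: dE_J = -0.3739 * 1.602e-19 = -5.99e-20 J
Step 3: Compute exponent = -dE_J / (kB * T) = -(-5.99e-20) / (1.381e-23 * 374.5) = 11.58
Step 4: P(E1)/P(E2) = exp(11.58) = 1.071e+05

1.071e+05


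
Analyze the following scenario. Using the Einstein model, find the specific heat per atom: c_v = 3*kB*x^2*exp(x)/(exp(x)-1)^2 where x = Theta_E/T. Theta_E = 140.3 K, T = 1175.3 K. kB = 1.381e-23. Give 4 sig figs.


Step 1: x = Theta_E/T = 140.3/1175.3 = 0.1194
Step 2: x^2 = 0.01425
Step 3: exp(x) = 1.127
Step 4: c_v = 3*1.381e-23*0.01425*1.127/(1.127-1)^2 = 4.138e-23

4.138e-23


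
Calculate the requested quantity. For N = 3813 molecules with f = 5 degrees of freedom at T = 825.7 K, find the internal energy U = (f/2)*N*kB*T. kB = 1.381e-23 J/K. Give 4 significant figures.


Step 1: f/2 = 5/2 = 2.5
Step 2: N*kB*T = 3813*1.381e-23*825.7 = 4.348e-17
Step 3: U = 2.5 * 4.348e-17 = 1.087e-16 J

1.087e-16


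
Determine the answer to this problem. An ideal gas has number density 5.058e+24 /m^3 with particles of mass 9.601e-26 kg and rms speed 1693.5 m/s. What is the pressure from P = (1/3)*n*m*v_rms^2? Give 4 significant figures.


Step 1: v_rms^2 = 1693.5^2 = 2.868e+06
Step 2: n*m = 5.058e+24*9.601e-26 = 0.4856
Step 3: P = (1/3)*0.4856*2.868e+06 = 4.642e+05 Pa

4.642e+05


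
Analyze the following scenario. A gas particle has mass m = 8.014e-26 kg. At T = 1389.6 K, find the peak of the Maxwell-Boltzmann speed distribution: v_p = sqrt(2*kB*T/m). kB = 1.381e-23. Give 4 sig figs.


Step 1: Numerator = 2*kB*T = 2*1.381e-23*1389.6 = 3.838e-20
Step 2: Ratio = 3.838e-20 / 8.014e-26 = 4.789e+05
Step 3: v_p = sqrt(4.789e+05) = 692 m/s

692


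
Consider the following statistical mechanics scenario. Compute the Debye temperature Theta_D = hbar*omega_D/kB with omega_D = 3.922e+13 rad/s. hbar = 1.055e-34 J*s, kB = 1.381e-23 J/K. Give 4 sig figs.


Step 1: hbar*omega_D = 1.055e-34 * 3.922e+13 = 4.138e-21 J
Step 2: Theta_D = 4.138e-21 / 1.381e-23
Step 3: Theta_D = 299.6 K

299.6


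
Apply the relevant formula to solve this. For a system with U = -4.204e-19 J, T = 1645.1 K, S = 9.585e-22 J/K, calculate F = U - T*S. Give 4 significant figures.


Step 1: T*S = 1645.1 * 9.585e-22 = 1.577e-18 J
Step 2: F = U - T*S = -4.204e-19 - 1.577e-18
Step 3: F = -1.997e-18 J

-1.997e-18


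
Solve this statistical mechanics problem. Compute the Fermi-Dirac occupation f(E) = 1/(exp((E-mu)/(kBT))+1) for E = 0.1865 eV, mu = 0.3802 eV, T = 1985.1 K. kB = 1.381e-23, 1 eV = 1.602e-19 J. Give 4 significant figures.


Step 1: (E - mu) = 0.1865 - 0.3802 = -0.1937 eV
Step 2: Convert: (E-mu)*eV = -3.103e-20 J
Step 3: x = (E-mu)*eV/(kB*T) = -1.132
Step 4: f = 1/(exp(-1.132)+1) = 0.7562

0.7562


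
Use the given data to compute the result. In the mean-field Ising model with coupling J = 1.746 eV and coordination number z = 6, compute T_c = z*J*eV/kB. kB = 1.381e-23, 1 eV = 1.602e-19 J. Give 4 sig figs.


Step 1: z*J = 6*1.746 = 10.48 eV
Step 2: Convert to Joules: 10.48*1.602e-19 = 1.678e-18 J
Step 3: T_c = 1.678e-18 / 1.381e-23 = 1.215e+05 K

1.215e+05


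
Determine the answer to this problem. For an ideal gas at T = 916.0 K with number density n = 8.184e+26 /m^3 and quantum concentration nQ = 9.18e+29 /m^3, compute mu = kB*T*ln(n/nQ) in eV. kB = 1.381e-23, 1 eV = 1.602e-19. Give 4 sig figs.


Step 1: n/nQ = 8.184e+26/9.18e+29 = 0.0008915
Step 2: ln(n/nQ) = -7.023
Step 3: mu = kB*T*ln(n/nQ) = 1.265e-20*-7.023 = -8.884e-20 J
Step 4: Convert to eV: -8.884e-20/1.602e-19 = -0.5545 eV

-0.5545


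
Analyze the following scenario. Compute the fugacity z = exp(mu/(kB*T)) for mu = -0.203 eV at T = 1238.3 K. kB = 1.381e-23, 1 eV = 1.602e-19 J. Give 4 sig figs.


Step 1: Convert mu to Joules: -0.203*1.602e-19 = -3.252e-20 J
Step 2: kB*T = 1.381e-23*1238.3 = 1.71e-20 J
Step 3: mu/(kB*T) = -1.902
Step 4: z = exp(-1.902) = 0.1493

0.1493


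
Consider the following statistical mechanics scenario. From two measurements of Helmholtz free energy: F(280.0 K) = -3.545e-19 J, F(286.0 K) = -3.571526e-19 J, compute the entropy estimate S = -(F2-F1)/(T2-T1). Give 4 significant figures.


Step 1: dF = F2 - F1 = -3.571526e-19 - (-3.545e-19) = -2.6526e-21 J
Step 2: dT = T2 - T1 = 286.0 - 280.0 = 6 K
Step 3: S = -dF/dT = -(-2.6526e-21)/6 = 4.421e-22 J/K

4.421e-22


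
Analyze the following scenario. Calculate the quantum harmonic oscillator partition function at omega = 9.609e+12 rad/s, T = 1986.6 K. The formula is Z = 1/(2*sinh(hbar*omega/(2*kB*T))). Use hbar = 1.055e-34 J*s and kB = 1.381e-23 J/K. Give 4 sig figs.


Step 1: Compute x = hbar*omega/(kB*T) = 1.055e-34*9.609e+12/(1.381e-23*1986.6) = 0.03695
Step 2: x/2 = 0.01848
Step 3: sinh(x/2) = 0.01848
Step 4: Z = 1/(2*0.01848) = 27.06

27.06


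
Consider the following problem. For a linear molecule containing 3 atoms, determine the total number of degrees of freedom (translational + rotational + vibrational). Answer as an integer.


Step 1: Translational DOF = 3
Step 2: Rotational DOF (linear) = 2
Step 3: Vibrational DOF = 3*3 - 5 = 4
Step 4: Total = 3 + 2 + 4 = 9

9


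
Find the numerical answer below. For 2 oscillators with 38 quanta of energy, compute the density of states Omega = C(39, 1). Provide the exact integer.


Step 1: Use binomial coefficient C(39, 1)
Step 2: Numerator = 39! / 38!
Step 3: Denominator = 1!
Step 4: Omega = 39

39


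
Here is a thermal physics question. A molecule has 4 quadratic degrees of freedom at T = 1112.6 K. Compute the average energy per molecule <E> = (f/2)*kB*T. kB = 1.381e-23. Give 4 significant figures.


Step 1: f/2 = 4/2 = 2
Step 2: kB*T = 1.381e-23 * 1112.6 = 1.537e-20
Step 3: <E> = 2 * 1.537e-20 = 3.073e-20 J

3.073e-20


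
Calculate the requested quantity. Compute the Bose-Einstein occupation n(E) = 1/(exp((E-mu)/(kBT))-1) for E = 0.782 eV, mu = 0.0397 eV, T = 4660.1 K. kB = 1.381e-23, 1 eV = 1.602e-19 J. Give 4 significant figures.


Step 1: (E - mu) = 0.7423 eV
Step 2: x = (E-mu)*eV/(kB*T) = 0.7423*1.602e-19/(1.381e-23*4660.1) = 1.848
Step 3: exp(x) = 6.346
Step 4: n = 1/(exp(x)-1) = 0.1871

0.1871


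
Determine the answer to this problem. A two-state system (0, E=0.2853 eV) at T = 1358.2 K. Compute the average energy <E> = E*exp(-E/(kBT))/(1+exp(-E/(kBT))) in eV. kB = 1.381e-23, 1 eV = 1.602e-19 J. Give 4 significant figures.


Step 1: beta*E = 0.2853*1.602e-19/(1.381e-23*1358.2) = 2.437
Step 2: exp(-beta*E) = 0.08745
Step 3: <E> = 0.2853*0.08745/(1+0.08745) = 0.02294 eV

0.02294


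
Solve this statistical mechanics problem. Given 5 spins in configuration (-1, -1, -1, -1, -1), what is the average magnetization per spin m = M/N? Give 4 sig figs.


Step 1: Count up spins (+1): 0, down spins (-1): 5
Step 2: Total magnetization M = 0 - 5 = -5
Step 3: m = M/N = -5/5 = -1

-1


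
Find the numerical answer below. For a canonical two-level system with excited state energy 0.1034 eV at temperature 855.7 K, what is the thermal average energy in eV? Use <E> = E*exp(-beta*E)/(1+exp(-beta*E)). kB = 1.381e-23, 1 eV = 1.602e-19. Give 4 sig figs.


Step 1: beta*E = 0.1034*1.602e-19/(1.381e-23*855.7) = 1.402
Step 2: exp(-beta*E) = 0.2462
Step 3: <E> = 0.1034*0.2462/(1+0.2462) = 0.02043 eV

0.02043


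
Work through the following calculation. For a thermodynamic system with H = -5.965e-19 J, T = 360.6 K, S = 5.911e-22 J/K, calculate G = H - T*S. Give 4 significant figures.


Step 1: T*S = 360.6 * 5.911e-22 = 2.132e-19 J
Step 2: G = H - T*S = -5.965e-19 - 2.132e-19
Step 3: G = -8.097e-19 J

-8.097e-19


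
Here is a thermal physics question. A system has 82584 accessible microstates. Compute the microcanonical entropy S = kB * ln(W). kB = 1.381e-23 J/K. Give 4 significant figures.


Step 1: ln(W) = ln(82584) = 11.32
Step 2: S = kB * ln(W) = 1.381e-23 * 11.32
Step 3: S = 1.564e-22 J/K

1.564e-22


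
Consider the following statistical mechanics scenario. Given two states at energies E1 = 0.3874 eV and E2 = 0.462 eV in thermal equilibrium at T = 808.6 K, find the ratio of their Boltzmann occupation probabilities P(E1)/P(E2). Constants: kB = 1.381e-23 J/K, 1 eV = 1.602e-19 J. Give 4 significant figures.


Step 1: Compute energy difference dE = E1 - E2 = 0.3874 - 0.462 = -0.0746 eV
Step 2: Convert to Joules: dE_J = -0.0746 * 1.602e-19 = -1.195e-20 J
Step 3: Compute exponent = -dE_J / (kB * T) = -(-1.195e-20) / (1.381e-23 * 808.6) = 1.07
Step 4: P(E1)/P(E2) = exp(1.07) = 2.916

2.916


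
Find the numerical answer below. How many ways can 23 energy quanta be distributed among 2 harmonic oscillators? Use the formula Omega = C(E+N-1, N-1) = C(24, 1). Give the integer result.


Step 1: Use binomial coefficient C(24, 1)
Step 2: Numerator = 24! / 23!
Step 3: Denominator = 1!
Step 4: Omega = 24

24


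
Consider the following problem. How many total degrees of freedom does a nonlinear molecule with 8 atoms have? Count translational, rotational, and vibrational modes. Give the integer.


Step 1: Translational DOF = 3
Step 2: Rotational DOF (nonlinear) = 3
Step 3: Vibrational DOF = 3*8 - 6 = 18
Step 4: Total = 3 + 3 + 18 = 24

24


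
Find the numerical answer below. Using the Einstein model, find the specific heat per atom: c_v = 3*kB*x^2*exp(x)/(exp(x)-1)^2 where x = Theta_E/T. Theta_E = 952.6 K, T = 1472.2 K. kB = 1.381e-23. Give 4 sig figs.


Step 1: x = Theta_E/T = 952.6/1472.2 = 0.6471
Step 2: x^2 = 0.4187
Step 3: exp(x) = 1.91
Step 4: c_v = 3*1.381e-23*0.4187*1.91/(1.91-1)^2 = 4.001e-23

4.001e-23


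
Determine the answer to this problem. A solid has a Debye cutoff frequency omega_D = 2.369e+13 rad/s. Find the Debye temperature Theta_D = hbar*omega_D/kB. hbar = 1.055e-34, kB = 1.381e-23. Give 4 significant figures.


Step 1: hbar*omega_D = 1.055e-34 * 2.369e+13 = 2.499e-21 J
Step 2: Theta_D = 2.499e-21 / 1.381e-23
Step 3: Theta_D = 181 K

181


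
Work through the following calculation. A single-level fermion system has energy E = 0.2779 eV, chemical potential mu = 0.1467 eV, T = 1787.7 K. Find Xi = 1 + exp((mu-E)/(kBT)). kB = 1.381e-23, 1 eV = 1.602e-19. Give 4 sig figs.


Step 1: (mu - E) = 0.1467 - 0.2779 = -0.1312 eV
Step 2: x = (mu-E)*eV/(kB*T) = -0.1312*1.602e-19/(1.381e-23*1787.7) = -0.8513
Step 3: exp(x) = 0.4268
Step 4: Xi = 1 + 0.4268 = 1.427

1.427


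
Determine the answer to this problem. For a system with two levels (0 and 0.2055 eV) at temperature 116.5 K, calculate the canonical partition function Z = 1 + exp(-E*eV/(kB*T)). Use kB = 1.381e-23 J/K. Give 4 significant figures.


Step 1: Compute beta*E = E*eV/(kB*T) = 0.2055*1.602e-19/(1.381e-23*116.5) = 20.46
Step 2: exp(-beta*E) = exp(-20.46) = 1.298e-09
Step 3: Z = 1 + 1.298e-09 = 1

1


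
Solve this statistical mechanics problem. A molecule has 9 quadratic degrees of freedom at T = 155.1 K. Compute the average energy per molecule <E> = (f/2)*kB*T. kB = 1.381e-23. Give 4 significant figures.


Step 1: f/2 = 9/2 = 4.5
Step 2: kB*T = 1.381e-23 * 155.1 = 2.142e-21
Step 3: <E> = 4.5 * 2.142e-21 = 9.639e-21 J

9.639e-21


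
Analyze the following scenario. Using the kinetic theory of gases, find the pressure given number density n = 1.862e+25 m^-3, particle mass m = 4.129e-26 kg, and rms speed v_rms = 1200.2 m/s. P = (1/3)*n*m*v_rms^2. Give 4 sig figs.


Step 1: v_rms^2 = 1200.2^2 = 1.44e+06
Step 2: n*m = 1.862e+25*4.129e-26 = 0.7688
Step 3: P = (1/3)*0.7688*1.44e+06 = 3.692e+05 Pa

3.692e+05


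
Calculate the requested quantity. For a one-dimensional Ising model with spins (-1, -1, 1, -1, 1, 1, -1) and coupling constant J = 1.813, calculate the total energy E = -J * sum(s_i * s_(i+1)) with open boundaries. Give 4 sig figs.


Step 1: Nearest-neighbor products: 1, -1, -1, -1, 1, -1
Step 2: Sum of products = -2
Step 3: E = -1.813 * -2 = 3.626

3.626


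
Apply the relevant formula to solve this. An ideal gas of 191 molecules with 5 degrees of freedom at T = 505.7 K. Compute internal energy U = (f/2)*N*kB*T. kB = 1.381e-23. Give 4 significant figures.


Step 1: f/2 = 5/2 = 2.5
Step 2: N*kB*T = 191*1.381e-23*505.7 = 1.334e-18
Step 3: U = 2.5 * 1.334e-18 = 3.335e-18 J

3.335e-18


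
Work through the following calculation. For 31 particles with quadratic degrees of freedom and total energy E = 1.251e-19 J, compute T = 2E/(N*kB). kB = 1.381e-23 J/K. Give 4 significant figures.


Step 1: Numerator = 2*E = 2*1.251e-19 = 2.502e-19 J
Step 2: Denominator = N*kB = 31*1.381e-23 = 4.281e-22
Step 3: T = 2.502e-19 / 4.281e-22 = 584.4 K

584.4


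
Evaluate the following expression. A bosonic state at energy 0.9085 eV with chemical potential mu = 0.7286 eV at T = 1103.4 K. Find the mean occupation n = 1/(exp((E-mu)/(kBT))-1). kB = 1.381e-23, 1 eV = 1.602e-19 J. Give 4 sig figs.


Step 1: (E - mu) = 0.1799 eV
Step 2: x = (E-mu)*eV/(kB*T) = 0.1799*1.602e-19/(1.381e-23*1103.4) = 1.891
Step 3: exp(x) = 6.628
Step 4: n = 1/(exp(x)-1) = 0.1777

0.1777


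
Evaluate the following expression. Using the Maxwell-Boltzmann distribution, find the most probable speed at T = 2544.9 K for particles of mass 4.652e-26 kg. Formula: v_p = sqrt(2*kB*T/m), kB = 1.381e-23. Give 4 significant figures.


Step 1: Numerator = 2*kB*T = 2*1.381e-23*2544.9 = 7.029e-20
Step 2: Ratio = 7.029e-20 / 4.652e-26 = 1.511e+06
Step 3: v_p = sqrt(1.511e+06) = 1229 m/s

1229


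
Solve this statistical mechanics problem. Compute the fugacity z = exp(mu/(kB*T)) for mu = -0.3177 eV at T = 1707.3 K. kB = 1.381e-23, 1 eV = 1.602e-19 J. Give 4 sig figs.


Step 1: Convert mu to Joules: -0.3177*1.602e-19 = -5.09e-20 J
Step 2: kB*T = 1.381e-23*1707.3 = 2.358e-20 J
Step 3: mu/(kB*T) = -2.159
Step 4: z = exp(-2.159) = 0.1155

0.1155


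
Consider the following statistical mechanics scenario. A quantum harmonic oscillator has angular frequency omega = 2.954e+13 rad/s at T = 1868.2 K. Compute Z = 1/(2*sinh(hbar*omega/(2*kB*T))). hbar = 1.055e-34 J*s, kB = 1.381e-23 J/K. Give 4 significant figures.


Step 1: Compute x = hbar*omega/(kB*T) = 1.055e-34*2.954e+13/(1.381e-23*1868.2) = 0.1208
Step 2: x/2 = 0.0604
Step 3: sinh(x/2) = 0.06043
Step 4: Z = 1/(2*0.06043) = 8.274

8.274


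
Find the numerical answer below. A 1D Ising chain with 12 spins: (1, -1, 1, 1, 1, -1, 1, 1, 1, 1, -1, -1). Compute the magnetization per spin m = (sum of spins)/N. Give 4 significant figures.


Step 1: Count up spins (+1): 8, down spins (-1): 4
Step 2: Total magnetization M = 8 - 4 = 4
Step 3: m = M/N = 4/12 = 0.3333

0.3333


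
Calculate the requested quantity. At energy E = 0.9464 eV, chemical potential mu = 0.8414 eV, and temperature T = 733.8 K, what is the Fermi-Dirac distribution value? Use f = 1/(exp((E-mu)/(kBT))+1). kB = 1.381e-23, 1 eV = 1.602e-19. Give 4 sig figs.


Step 1: (E - mu) = 0.9464 - 0.8414 = 0.105 eV
Step 2: Convert: (E-mu)*eV = 1.682e-20 J
Step 3: x = (E-mu)*eV/(kB*T) = 1.66
Step 4: f = 1/(exp(1.66)+1) = 0.1598

0.1598


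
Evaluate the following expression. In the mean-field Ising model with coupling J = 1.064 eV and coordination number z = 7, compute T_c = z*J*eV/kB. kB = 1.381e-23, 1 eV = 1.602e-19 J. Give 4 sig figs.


Step 1: z*J = 7*1.064 = 7.448 eV
Step 2: Convert to Joules: 7.448*1.602e-19 = 1.193e-18 J
Step 3: T_c = 1.193e-18 / 1.381e-23 = 8.64e+04 K

8.64e+04


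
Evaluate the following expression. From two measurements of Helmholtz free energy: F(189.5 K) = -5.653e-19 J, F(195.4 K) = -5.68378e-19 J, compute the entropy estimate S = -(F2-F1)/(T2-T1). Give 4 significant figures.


Step 1: dF = F2 - F1 = -5.68378e-19 - (-5.653e-19) = -3.078e-21 J
Step 2: dT = T2 - T1 = 195.4 - 189.5 = 5.9 K
Step 3: S = -dF/dT = -(-3.078e-21)/5.9 = 5.217e-22 J/K

5.217e-22


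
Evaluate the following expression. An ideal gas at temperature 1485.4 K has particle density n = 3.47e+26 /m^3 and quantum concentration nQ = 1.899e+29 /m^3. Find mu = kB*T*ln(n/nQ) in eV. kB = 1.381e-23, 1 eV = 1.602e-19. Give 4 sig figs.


Step 1: n/nQ = 3.47e+26/1.899e+29 = 0.001827
Step 2: ln(n/nQ) = -6.305
Step 3: mu = kB*T*ln(n/nQ) = 2.051e-20*-6.305 = -1.293e-19 J
Step 4: Convert to eV: -1.293e-19/1.602e-19 = -0.8073 eV

-0.8073


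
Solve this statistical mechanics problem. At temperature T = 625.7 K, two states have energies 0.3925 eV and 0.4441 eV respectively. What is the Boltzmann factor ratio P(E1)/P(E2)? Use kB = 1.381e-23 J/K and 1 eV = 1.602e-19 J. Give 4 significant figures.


Step 1: Compute energy difference dE = E1 - E2 = 0.3925 - 0.4441 = -0.0516 eV
Step 2: Convert to Joules: dE_J = -0.0516 * 1.602e-19 = -8.266e-21 J
Step 3: Compute exponent = -dE_J / (kB * T) = -(-8.266e-21) / (1.381e-23 * 625.7) = 0.9566
Step 4: P(E1)/P(E2) = exp(0.9566) = 2.603

2.603


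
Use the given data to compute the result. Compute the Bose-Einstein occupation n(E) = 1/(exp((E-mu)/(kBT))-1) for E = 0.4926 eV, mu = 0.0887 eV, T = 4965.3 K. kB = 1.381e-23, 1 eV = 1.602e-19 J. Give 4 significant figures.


Step 1: (E - mu) = 0.4039 eV
Step 2: x = (E-mu)*eV/(kB*T) = 0.4039*1.602e-19/(1.381e-23*4965.3) = 0.9436
Step 3: exp(x) = 2.569
Step 4: n = 1/(exp(x)-1) = 0.6372

0.6372


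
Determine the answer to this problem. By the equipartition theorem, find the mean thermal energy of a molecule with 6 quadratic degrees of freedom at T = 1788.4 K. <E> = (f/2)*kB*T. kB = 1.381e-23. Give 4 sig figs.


Step 1: f/2 = 6/2 = 3
Step 2: kB*T = 1.381e-23 * 1788.4 = 2.47e-20
Step 3: <E> = 3 * 2.47e-20 = 7.409e-20 J

7.409e-20


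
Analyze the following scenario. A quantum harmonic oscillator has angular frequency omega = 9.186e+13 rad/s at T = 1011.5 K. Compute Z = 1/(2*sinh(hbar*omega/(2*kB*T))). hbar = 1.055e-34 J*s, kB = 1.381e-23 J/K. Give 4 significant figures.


Step 1: Compute x = hbar*omega/(kB*T) = 1.055e-34*9.186e+13/(1.381e-23*1011.5) = 0.6938
Step 2: x/2 = 0.3469
Step 3: sinh(x/2) = 0.3539
Step 4: Z = 1/(2*0.3539) = 1.413

1.413


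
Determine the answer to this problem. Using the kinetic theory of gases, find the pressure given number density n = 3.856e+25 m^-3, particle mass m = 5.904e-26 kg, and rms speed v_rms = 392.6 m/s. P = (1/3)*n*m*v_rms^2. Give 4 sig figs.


Step 1: v_rms^2 = 392.6^2 = 1.541e+05
Step 2: n*m = 3.856e+25*5.904e-26 = 2.277
Step 3: P = (1/3)*2.277*1.541e+05 = 1.17e+05 Pa

1.17e+05


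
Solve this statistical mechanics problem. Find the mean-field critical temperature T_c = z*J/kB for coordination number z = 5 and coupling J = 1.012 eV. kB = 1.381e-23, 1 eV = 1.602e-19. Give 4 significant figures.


Step 1: z*J = 5*1.012 = 5.06 eV
Step 2: Convert to Joules: 5.06*1.602e-19 = 8.106e-19 J
Step 3: T_c = 8.106e-19 / 1.381e-23 = 5.87e+04 K

5.87e+04


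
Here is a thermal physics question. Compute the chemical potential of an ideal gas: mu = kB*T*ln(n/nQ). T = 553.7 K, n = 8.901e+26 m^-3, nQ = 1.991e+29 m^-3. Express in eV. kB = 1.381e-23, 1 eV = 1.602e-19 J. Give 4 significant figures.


Step 1: n/nQ = 8.901e+26/1.991e+29 = 0.004471
Step 2: ln(n/nQ) = -5.41
Step 3: mu = kB*T*ln(n/nQ) = 7.647e-21*-5.41 = -4.137e-20 J
Step 4: Convert to eV: -4.137e-20/1.602e-19 = -0.2582 eV

-0.2582


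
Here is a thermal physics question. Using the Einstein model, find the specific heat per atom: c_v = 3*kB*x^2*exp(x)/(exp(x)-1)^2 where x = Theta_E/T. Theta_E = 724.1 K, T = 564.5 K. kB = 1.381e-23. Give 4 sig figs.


Step 1: x = Theta_E/T = 724.1/564.5 = 1.283
Step 2: x^2 = 1.645
Step 3: exp(x) = 3.606
Step 4: c_v = 3*1.381e-23*1.645*3.606/(3.606-1)^2 = 3.619e-23

3.619e-23


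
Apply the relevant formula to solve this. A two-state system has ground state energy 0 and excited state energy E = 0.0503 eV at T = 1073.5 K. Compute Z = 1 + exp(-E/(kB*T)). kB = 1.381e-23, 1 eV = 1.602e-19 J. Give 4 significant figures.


Step 1: Compute beta*E = E*eV/(kB*T) = 0.0503*1.602e-19/(1.381e-23*1073.5) = 0.5435
Step 2: exp(-beta*E) = exp(-0.5435) = 0.5807
Step 3: Z = 1 + 0.5807 = 1.581

1.581


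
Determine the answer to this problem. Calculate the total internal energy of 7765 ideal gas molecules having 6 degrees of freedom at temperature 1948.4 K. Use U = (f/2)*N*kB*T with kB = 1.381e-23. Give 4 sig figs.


Step 1: f/2 = 6/2 = 3.0
Step 2: N*kB*T = 7765*1.381e-23*1948.4 = 2.089e-16
Step 3: U = 3.0 * 2.089e-16 = 6.268e-16 J

6.268e-16


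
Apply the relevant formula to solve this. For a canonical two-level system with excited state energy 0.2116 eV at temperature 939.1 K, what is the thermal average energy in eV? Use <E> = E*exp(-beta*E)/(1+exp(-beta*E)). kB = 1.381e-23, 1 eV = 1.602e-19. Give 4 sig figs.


Step 1: beta*E = 0.2116*1.602e-19/(1.381e-23*939.1) = 2.614
Step 2: exp(-beta*E) = 0.07326
Step 3: <E> = 0.2116*0.07326/(1+0.07326) = 0.01444 eV

0.01444


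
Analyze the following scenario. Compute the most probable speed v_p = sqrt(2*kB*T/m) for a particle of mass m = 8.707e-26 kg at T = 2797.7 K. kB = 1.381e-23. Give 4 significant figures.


Step 1: Numerator = 2*kB*T = 2*1.381e-23*2797.7 = 7.727e-20
Step 2: Ratio = 7.727e-20 / 8.707e-26 = 8.875e+05
Step 3: v_p = sqrt(8.875e+05) = 942.1 m/s

942.1


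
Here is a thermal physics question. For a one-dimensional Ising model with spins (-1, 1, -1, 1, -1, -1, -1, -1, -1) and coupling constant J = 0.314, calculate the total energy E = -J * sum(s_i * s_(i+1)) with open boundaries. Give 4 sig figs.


Step 1: Nearest-neighbor products: -1, -1, -1, -1, 1, 1, 1, 1
Step 2: Sum of products = 0
Step 3: E = -0.314 * 0 = 0

0


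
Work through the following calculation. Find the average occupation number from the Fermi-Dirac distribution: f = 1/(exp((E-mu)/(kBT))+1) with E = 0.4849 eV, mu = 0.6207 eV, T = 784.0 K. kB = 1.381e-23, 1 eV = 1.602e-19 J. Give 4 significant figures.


Step 1: (E - mu) = 0.4849 - 0.6207 = -0.1358 eV
Step 2: Convert: (E-mu)*eV = -2.176e-20 J
Step 3: x = (E-mu)*eV/(kB*T) = -2.009
Step 4: f = 1/(exp(-2.009)+1) = 0.8818

0.8818


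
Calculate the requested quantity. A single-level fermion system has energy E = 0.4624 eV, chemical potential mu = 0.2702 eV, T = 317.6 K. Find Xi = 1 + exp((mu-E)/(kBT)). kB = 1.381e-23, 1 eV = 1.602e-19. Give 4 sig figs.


Step 1: (mu - E) = 0.2702 - 0.4624 = -0.1922 eV
Step 2: x = (mu-E)*eV/(kB*T) = -0.1922*1.602e-19/(1.381e-23*317.6) = -7.02
Step 3: exp(x) = 0.0008938
Step 4: Xi = 1 + 0.0008938 = 1.001

1.001


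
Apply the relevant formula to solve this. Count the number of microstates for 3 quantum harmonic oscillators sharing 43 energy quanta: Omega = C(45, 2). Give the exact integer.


Step 1: Use binomial coefficient C(45, 2)
Step 2: Numerator = 45! / 43!
Step 3: Denominator = 2!
Step 4: Omega = 990

990


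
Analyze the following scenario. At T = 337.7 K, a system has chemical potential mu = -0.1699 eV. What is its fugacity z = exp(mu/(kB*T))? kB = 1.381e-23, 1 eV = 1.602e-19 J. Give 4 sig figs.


Step 1: Convert mu to Joules: -0.1699*1.602e-19 = -2.722e-20 J
Step 2: kB*T = 1.381e-23*337.7 = 4.664e-21 J
Step 3: mu/(kB*T) = -5.836
Step 4: z = exp(-5.836) = 0.00292

0.00292


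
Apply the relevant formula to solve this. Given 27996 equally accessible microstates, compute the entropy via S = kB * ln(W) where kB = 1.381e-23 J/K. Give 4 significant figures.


Step 1: ln(W) = ln(27996) = 10.24
Step 2: S = kB * ln(W) = 1.381e-23 * 10.24
Step 3: S = 1.414e-22 J/K

1.414e-22


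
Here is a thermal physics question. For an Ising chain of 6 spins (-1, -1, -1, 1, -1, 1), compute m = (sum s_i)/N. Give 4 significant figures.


Step 1: Count up spins (+1): 2, down spins (-1): 4
Step 2: Total magnetization M = 2 - 4 = -2
Step 3: m = M/N = -2/6 = -0.3333

-0.3333


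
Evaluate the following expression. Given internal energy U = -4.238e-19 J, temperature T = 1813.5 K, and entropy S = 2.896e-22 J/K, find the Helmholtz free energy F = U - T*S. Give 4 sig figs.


Step 1: T*S = 1813.5 * 2.896e-22 = 5.252e-19 J
Step 2: F = U - T*S = -4.238e-19 - 5.252e-19
Step 3: F = -9.49e-19 J

-9.49e-19


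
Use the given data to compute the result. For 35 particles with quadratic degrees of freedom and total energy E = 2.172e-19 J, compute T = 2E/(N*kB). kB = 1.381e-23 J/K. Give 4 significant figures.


Step 1: Numerator = 2*E = 2*2.172e-19 = 4.344e-19 J
Step 2: Denominator = N*kB = 35*1.381e-23 = 4.833e-22
Step 3: T = 4.344e-19 / 4.833e-22 = 898.7 K

898.7


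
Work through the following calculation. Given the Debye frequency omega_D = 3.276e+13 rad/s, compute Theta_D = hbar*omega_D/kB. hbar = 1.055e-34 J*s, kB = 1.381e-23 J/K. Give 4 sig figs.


Step 1: hbar*omega_D = 1.055e-34 * 3.276e+13 = 3.456e-21 J
Step 2: Theta_D = 3.456e-21 / 1.381e-23
Step 3: Theta_D = 250.3 K

250.3


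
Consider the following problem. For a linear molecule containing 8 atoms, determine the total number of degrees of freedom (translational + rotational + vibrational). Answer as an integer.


Step 1: Translational DOF = 3
Step 2: Rotational DOF (linear) = 2
Step 3: Vibrational DOF = 3*8 - 5 = 19
Step 4: Total = 3 + 2 + 19 = 24

24


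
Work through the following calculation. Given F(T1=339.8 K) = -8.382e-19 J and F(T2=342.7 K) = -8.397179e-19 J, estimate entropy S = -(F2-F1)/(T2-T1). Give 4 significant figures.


Step 1: dF = F2 - F1 = -8.397179e-19 - (-8.382e-19) = -1.5179e-21 J
Step 2: dT = T2 - T1 = 342.7 - 339.8 = 2.9 K
Step 3: S = -dF/dT = -(-1.5179e-21)/2.9 = 5.234e-22 J/K

5.234e-22


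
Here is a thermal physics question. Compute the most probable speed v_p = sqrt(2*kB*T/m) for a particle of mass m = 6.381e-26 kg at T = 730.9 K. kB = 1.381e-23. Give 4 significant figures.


Step 1: Numerator = 2*kB*T = 2*1.381e-23*730.9 = 2.019e-20
Step 2: Ratio = 2.019e-20 / 6.381e-26 = 3.164e+05
Step 3: v_p = sqrt(3.164e+05) = 562.5 m/s

562.5


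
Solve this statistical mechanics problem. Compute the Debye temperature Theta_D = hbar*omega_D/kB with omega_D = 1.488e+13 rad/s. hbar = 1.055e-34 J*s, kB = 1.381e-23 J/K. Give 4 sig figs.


Step 1: hbar*omega_D = 1.055e-34 * 1.488e+13 = 1.57e-21 J
Step 2: Theta_D = 1.57e-21 / 1.381e-23
Step 3: Theta_D = 113.7 K

113.7


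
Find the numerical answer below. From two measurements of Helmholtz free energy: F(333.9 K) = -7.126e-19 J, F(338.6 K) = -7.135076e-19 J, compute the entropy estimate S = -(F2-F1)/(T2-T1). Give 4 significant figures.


Step 1: dF = F2 - F1 = -7.135076e-19 - (-7.126e-19) = -9.076e-22 J
Step 2: dT = T2 - T1 = 338.6 - 333.9 = 4.7 K
Step 3: S = -dF/dT = -(-9.076e-22)/4.7 = 1.931e-22 J/K

1.931e-22


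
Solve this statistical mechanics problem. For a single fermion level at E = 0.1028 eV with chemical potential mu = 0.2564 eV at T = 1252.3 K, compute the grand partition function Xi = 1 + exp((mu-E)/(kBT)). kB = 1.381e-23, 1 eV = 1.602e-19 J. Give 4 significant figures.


Step 1: (mu - E) = 0.2564 - 0.1028 = 0.1536 eV
Step 2: x = (mu-E)*eV/(kB*T) = 0.1536*1.602e-19/(1.381e-23*1252.3) = 1.423
Step 3: exp(x) = 4.149
Step 4: Xi = 1 + 4.149 = 5.149

5.149


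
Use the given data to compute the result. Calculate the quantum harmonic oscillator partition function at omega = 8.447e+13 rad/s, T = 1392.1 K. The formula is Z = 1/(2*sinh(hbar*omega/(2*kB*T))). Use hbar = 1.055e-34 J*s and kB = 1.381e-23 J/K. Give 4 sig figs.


Step 1: Compute x = hbar*omega/(kB*T) = 1.055e-34*8.447e+13/(1.381e-23*1392.1) = 0.4635
Step 2: x/2 = 0.2318
Step 3: sinh(x/2) = 0.2339
Step 4: Z = 1/(2*0.2339) = 2.138

2.138


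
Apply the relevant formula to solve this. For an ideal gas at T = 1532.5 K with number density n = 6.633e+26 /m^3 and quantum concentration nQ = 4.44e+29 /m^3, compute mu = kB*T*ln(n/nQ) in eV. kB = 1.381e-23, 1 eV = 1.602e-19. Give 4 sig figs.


Step 1: n/nQ = 6.633e+26/4.44e+29 = 0.001494
Step 2: ln(n/nQ) = -6.506
Step 3: mu = kB*T*ln(n/nQ) = 2.116e-20*-6.506 = -1.377e-19 J
Step 4: Convert to eV: -1.377e-19/1.602e-19 = -0.8595 eV

-0.8595


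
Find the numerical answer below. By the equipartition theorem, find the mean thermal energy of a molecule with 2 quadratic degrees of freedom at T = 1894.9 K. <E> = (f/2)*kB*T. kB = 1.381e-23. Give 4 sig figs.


Step 1: f/2 = 2/2 = 1
Step 2: kB*T = 1.381e-23 * 1894.9 = 2.617e-20
Step 3: <E> = 1 * 2.617e-20 = 2.617e-20 J

2.617e-20


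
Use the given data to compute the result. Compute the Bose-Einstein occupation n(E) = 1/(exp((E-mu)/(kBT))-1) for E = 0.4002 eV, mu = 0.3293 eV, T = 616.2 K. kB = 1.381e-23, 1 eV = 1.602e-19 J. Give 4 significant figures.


Step 1: (E - mu) = 0.0709 eV
Step 2: x = (E-mu)*eV/(kB*T) = 0.0709*1.602e-19/(1.381e-23*616.2) = 1.335
Step 3: exp(x) = 3.799
Step 4: n = 1/(exp(x)-1) = 0.3573

0.3573


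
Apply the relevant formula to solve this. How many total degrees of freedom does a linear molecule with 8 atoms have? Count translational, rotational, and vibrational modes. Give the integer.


Step 1: Translational DOF = 3
Step 2: Rotational DOF (linear) = 2
Step 3: Vibrational DOF = 3*8 - 5 = 19
Step 4: Total = 3 + 2 + 19 = 24

24


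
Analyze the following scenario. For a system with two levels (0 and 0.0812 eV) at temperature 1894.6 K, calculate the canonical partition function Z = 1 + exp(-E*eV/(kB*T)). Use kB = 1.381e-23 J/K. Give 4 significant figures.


Step 1: Compute beta*E = E*eV/(kB*T) = 0.0812*1.602e-19/(1.381e-23*1894.6) = 0.4972
Step 2: exp(-beta*E) = exp(-0.4972) = 0.6082
Step 3: Z = 1 + 0.6082 = 1.608

1.608


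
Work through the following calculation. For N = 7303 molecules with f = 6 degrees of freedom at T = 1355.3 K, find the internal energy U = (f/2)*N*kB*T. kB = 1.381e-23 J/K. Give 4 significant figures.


Step 1: f/2 = 6/2 = 3.0
Step 2: N*kB*T = 7303*1.381e-23*1355.3 = 1.367e-16
Step 3: U = 3.0 * 1.367e-16 = 4.101e-16 J

4.101e-16


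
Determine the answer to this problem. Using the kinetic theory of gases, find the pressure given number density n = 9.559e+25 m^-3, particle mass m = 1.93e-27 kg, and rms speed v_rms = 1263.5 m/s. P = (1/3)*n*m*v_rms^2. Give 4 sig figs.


Step 1: v_rms^2 = 1263.5^2 = 1.596e+06
Step 2: n*m = 9.559e+25*1.93e-27 = 0.1845
Step 3: P = (1/3)*0.1845*1.596e+06 = 9.817e+04 Pa

9.817e+04


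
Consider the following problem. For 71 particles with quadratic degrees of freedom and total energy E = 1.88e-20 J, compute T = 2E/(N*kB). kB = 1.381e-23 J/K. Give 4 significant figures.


Step 1: Numerator = 2*E = 2*1.88e-20 = 3.76e-20 J
Step 2: Denominator = N*kB = 71*1.381e-23 = 9.805e-22
Step 3: T = 3.76e-20 / 9.805e-22 = 38.35 K

38.35


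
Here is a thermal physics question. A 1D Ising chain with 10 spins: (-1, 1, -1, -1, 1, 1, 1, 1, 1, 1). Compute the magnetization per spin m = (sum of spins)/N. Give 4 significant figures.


Step 1: Count up spins (+1): 7, down spins (-1): 3
Step 2: Total magnetization M = 7 - 3 = 4
Step 3: m = M/N = 4/10 = 0.4

0.4


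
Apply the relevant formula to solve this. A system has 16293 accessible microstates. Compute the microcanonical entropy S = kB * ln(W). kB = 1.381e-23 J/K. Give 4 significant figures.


Step 1: ln(W) = ln(16293) = 9.698
Step 2: S = kB * ln(W) = 1.381e-23 * 9.698
Step 3: S = 1.339e-22 J/K

1.339e-22


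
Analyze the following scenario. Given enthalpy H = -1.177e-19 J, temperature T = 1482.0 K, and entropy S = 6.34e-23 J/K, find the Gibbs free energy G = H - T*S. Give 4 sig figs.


Step 1: T*S = 1482.0 * 6.34e-23 = 9.396e-20 J
Step 2: G = H - T*S = -1.177e-19 - 9.396e-20
Step 3: G = -2.117e-19 J

-2.117e-19


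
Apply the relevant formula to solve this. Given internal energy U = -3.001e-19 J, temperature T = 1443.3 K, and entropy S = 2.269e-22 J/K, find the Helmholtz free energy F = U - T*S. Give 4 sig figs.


Step 1: T*S = 1443.3 * 2.269e-22 = 3.275e-19 J
Step 2: F = U - T*S = -3.001e-19 - 3.275e-19
Step 3: F = -6.276e-19 J

-6.276e-19


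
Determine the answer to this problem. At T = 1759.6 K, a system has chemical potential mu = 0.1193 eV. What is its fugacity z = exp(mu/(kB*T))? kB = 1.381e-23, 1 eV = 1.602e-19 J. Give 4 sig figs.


Step 1: Convert mu to Joules: 0.1193*1.602e-19 = 1.911e-20 J
Step 2: kB*T = 1.381e-23*1759.6 = 2.43e-20 J
Step 3: mu/(kB*T) = 0.7865
Step 4: z = exp(0.7865) = 2.196

2.196


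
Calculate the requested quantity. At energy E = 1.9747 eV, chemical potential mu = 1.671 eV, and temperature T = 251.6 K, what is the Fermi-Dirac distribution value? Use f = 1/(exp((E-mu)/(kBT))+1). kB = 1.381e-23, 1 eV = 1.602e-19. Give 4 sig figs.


Step 1: (E - mu) = 1.9747 - 1.671 = 0.3037 eV
Step 2: Convert: (E-mu)*eV = 4.865e-20 J
Step 3: x = (E-mu)*eV/(kB*T) = 14
Step 4: f = 1/(exp(14)+1) = 8.295e-07

8.295e-07


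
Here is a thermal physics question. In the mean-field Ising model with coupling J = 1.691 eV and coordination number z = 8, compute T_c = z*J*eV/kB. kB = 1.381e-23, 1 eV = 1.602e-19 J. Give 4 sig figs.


Step 1: z*J = 8*1.691 = 13.53 eV
Step 2: Convert to Joules: 13.53*1.602e-19 = 2.167e-18 J
Step 3: T_c = 2.167e-18 / 1.381e-23 = 1.569e+05 K

1.569e+05


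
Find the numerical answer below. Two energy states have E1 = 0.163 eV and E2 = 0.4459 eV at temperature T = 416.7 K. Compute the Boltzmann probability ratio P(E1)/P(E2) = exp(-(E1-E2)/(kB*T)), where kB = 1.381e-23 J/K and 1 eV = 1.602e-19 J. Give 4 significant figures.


Step 1: Compute energy difference dE = E1 - E2 = 0.163 - 0.4459 = -0.2829 eV
Step 2: Convert to Joules: dE_J = -0.2829 * 1.602e-19 = -4.532e-20 J
Step 3: Compute exponent = -dE_J / (kB * T) = -(-4.532e-20) / (1.381e-23 * 416.7) = 7.876
Step 4: P(E1)/P(E2) = exp(7.876) = 2632

2632


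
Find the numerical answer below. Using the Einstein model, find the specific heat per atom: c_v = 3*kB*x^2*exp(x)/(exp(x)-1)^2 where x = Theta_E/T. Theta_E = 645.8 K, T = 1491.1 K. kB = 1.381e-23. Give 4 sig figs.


Step 1: x = Theta_E/T = 645.8/1491.1 = 0.4331
Step 2: x^2 = 0.1876
Step 3: exp(x) = 1.542
Step 4: c_v = 3*1.381e-23*0.1876*1.542/(1.542-1)^2 = 4.079e-23

4.079e-23


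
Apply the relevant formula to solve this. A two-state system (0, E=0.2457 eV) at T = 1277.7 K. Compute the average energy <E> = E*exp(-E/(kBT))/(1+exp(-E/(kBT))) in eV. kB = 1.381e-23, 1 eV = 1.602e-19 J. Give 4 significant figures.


Step 1: beta*E = 0.2457*1.602e-19/(1.381e-23*1277.7) = 2.231
Step 2: exp(-beta*E) = 0.1075
Step 3: <E> = 0.2457*0.1075/(1+0.1075) = 0.02384 eV

0.02384


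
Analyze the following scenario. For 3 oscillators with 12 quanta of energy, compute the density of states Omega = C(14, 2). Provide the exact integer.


Step 1: Use binomial coefficient C(14, 2)
Step 2: Numerator = 14! / 12!
Step 3: Denominator = 2!
Step 4: Omega = 91

91


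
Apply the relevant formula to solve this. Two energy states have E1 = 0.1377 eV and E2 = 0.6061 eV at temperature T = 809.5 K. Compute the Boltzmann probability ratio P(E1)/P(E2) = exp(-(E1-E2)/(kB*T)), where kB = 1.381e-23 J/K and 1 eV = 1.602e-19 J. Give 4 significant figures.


Step 1: Compute energy difference dE = E1 - E2 = 0.1377 - 0.6061 = -0.4684 eV
Step 2: Convert to Joules: dE_J = -0.4684 * 1.602e-19 = -7.504e-20 J
Step 3: Compute exponent = -dE_J / (kB * T) = -(-7.504e-20) / (1.381e-23 * 809.5) = 6.712
Step 4: P(E1)/P(E2) = exp(6.712) = 822.4

822.4


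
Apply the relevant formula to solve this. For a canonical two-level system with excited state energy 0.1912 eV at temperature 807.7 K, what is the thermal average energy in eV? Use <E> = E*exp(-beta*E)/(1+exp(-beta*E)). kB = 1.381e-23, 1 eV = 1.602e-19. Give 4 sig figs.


Step 1: beta*E = 0.1912*1.602e-19/(1.381e-23*807.7) = 2.746
Step 2: exp(-beta*E) = 0.06418
Step 3: <E> = 0.1912*0.06418/(1+0.06418) = 0.01153 eV

0.01153


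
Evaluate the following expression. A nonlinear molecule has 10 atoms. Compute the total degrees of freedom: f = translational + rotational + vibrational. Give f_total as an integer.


Step 1: Translational DOF = 3
Step 2: Rotational DOF (nonlinear) = 3
Step 3: Vibrational DOF = 3*10 - 6 = 24
Step 4: Total = 3 + 3 + 24 = 30

30


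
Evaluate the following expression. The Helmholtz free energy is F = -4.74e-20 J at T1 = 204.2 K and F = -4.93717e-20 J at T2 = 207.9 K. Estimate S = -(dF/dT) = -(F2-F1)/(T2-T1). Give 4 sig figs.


Step 1: dF = F2 - F1 = -4.93717e-20 - (-4.74e-20) = -1.9717e-21 J
Step 2: dT = T2 - T1 = 207.9 - 204.2 = 3.7 K
Step 3: S = -dF/dT = -(-1.9717e-21)/3.7 = 5.329e-22 J/K

5.329e-22


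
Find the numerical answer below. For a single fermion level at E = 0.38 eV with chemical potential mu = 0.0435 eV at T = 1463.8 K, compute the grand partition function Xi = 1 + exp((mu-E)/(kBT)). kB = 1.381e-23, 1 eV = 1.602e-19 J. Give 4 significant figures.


Step 1: (mu - E) = 0.0435 - 0.38 = -0.3365 eV
Step 2: x = (mu-E)*eV/(kB*T) = -0.3365*1.602e-19/(1.381e-23*1463.8) = -2.667
Step 3: exp(x) = 0.06948
Step 4: Xi = 1 + 0.06948 = 1.069

1.069


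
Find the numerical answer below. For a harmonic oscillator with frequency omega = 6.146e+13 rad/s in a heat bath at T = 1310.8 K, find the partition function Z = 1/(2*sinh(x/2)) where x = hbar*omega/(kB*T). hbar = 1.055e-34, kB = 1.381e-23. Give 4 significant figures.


Step 1: Compute x = hbar*omega/(kB*T) = 1.055e-34*6.146e+13/(1.381e-23*1310.8) = 0.3582
Step 2: x/2 = 0.1791
Step 3: sinh(x/2) = 0.1801
Step 4: Z = 1/(2*0.1801) = 2.777

2.777


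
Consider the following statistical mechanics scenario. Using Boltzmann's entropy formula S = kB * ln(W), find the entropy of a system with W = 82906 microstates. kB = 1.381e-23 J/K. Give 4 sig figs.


Step 1: ln(W) = ln(82906) = 11.33
Step 2: S = kB * ln(W) = 1.381e-23 * 11.33
Step 3: S = 1.564e-22 J/K

1.564e-22


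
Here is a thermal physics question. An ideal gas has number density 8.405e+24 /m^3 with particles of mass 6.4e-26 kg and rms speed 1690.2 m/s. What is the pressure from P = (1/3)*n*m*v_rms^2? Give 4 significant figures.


Step 1: v_rms^2 = 1690.2^2 = 2.857e+06
Step 2: n*m = 8.405e+24*6.4e-26 = 0.5379
Step 3: P = (1/3)*0.5379*2.857e+06 = 5.122e+05 Pa

5.122e+05


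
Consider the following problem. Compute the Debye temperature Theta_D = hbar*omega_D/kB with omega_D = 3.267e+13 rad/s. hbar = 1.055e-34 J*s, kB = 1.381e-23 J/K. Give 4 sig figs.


Step 1: hbar*omega_D = 1.055e-34 * 3.267e+13 = 3.447e-21 J
Step 2: Theta_D = 3.447e-21 / 1.381e-23
Step 3: Theta_D = 249.6 K

249.6


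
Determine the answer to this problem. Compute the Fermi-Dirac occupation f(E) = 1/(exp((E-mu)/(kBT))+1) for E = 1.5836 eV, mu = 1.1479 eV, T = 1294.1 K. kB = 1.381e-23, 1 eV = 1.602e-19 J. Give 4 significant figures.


Step 1: (E - mu) = 1.5836 - 1.1479 = 0.4357 eV
Step 2: Convert: (E-mu)*eV = 6.98e-20 J
Step 3: x = (E-mu)*eV/(kB*T) = 3.906
Step 4: f = 1/(exp(3.906)+1) = 0.01973

0.01973


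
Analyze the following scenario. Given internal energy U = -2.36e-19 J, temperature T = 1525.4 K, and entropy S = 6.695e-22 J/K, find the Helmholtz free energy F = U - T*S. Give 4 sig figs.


Step 1: T*S = 1525.4 * 6.695e-22 = 1.021e-18 J
Step 2: F = U - T*S = -2.36e-19 - 1.021e-18
Step 3: F = -1.257e-18 J

-1.257e-18


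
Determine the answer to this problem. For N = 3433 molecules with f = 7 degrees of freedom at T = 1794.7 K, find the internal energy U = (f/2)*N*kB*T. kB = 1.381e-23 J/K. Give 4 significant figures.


Step 1: f/2 = 7/2 = 3.5
Step 2: N*kB*T = 3433*1.381e-23*1794.7 = 8.509e-17
Step 3: U = 3.5 * 8.509e-17 = 2.978e-16 J

2.978e-16
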